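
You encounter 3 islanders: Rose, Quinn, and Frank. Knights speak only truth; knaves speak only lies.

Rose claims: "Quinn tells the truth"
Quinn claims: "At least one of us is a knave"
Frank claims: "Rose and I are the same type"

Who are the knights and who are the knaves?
Rose is a knight.
Quinn is a knight.
Frank is a knave.

Verification:
- Rose (knight) says "Quinn tells the truth" - this is TRUE because Quinn is a knight.
- Quinn (knight) says "At least one of us is a knave" - this is TRUE because Frank is a knave.
- Frank (knave) says "Rose and I are the same type" - this is FALSE (a lie) because Frank is a knave and Rose is a knight.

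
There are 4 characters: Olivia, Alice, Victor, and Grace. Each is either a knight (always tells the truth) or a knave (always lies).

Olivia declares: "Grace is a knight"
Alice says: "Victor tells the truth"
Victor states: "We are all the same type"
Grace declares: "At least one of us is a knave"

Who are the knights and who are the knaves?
Olivia is a knight.
Alice is a knave.
Victor is a knave.
Grace is a knight.

Verification:
- Olivia (knight) says "Grace is a knight" - this is TRUE because Grace is a knight.
- Alice (knave) says "Victor tells the truth" - this is FALSE (a lie) because Victor is a knave.
- Victor (knave) says "We are all the same type" - this is FALSE (a lie) because Olivia and Grace are knights and Alice and Victor are knaves.
- Grace (knight) says "At least one of us is a knave" - this is TRUE because Alice and Victor are knaves.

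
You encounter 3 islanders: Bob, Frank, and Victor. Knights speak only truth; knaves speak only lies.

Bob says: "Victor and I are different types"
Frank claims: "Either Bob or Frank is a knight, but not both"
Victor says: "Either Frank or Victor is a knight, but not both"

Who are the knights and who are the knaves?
Bob is a knave.
Frank is a knave.
Victor is a knave.

Verification:
- Bob (knave) says "Victor and I are different types" - this is FALSE (a lie) because Bob is a knave and Victor is a knave.
- Frank (knave) says "Either Bob or Frank is a knight, but not both" - this is FALSE (a lie) because Bob is a knave and Frank is a knave.
- Victor (knave) says "Either Frank or Victor is a knight, but not both" - this is FALSE (a lie) because Frank is a knave and Victor is a knave.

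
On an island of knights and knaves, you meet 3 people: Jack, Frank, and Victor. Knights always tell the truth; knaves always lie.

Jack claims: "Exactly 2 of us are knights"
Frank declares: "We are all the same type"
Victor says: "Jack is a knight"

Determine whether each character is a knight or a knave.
Jack is a knight.
Frank is a knave.
Victor is a knight.

Verification:
- Jack (knight) says "Exactly 2 of us are knights" - this is TRUE because there are 2 knights.
- Frank (knave) says "We are all the same type" - this is FALSE (a lie) because Jack and Victor are knights and Frank is a knave.
- Victor (knight) says "Jack is a knight" - this is TRUE because Jack is a knight.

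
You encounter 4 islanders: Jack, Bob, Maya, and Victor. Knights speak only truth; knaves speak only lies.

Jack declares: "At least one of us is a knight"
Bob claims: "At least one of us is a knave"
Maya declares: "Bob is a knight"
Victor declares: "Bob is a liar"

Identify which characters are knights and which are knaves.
Jack is a knight.
Bob is a knight.
Maya is a knight.
Victor is a knave.

Verification:
- Jack (knight) says "At least one of us is a knight" - this is TRUE because Jack, Bob, and Maya are knights.
- Bob (knight) says "At least one of us is a knave" - this is TRUE because Victor is a knave.
- Maya (knight) says "Bob is a knight" - this is TRUE because Bob is a knight.
- Victor (knave) says "Bob is a liar" - this is FALSE (a lie) because Bob is a knight.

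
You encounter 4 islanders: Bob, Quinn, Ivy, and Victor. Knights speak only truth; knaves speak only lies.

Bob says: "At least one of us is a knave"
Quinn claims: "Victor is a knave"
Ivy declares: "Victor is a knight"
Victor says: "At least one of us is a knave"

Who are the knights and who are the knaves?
Bob is a knight.
Quinn is a knave.
Ivy is a knight.
Victor is a knight.

Verification:
- Bob (knight) says "At least one of us is a knave" - this is TRUE because Quinn is a knave.
- Quinn (knave) says "Victor is a knave" - this is FALSE (a lie) because Victor is a knight.
- Ivy (knight) says "Victor is a knight" - this is TRUE because Victor is a knight.
- Victor (knight) says "At least one of us is a knave" - this is TRUE because Quinn is a knave.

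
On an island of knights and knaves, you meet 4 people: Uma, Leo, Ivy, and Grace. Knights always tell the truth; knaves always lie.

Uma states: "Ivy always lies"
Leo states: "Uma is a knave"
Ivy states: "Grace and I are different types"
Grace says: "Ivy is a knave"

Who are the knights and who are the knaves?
Uma is a knave.
Leo is a knight.
Ivy is a knight.
Grace is a knave.

Verification:
- Uma (knave) says "Ivy always lies" - this is FALSE (a lie) because Ivy is a knight.
- Leo (knight) says "Uma is a knave" - this is TRUE because Uma is a knave.
- Ivy (knight) says "Grace and I are different types" - this is TRUE because Ivy is a knight and Grace is a knave.
- Grace (knave) says "Ivy is a knave" - this is FALSE (a lie) because Ivy is a knight.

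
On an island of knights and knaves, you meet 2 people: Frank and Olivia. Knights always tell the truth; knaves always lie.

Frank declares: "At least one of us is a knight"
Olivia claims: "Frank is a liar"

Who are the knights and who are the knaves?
Frank is a knight.
Olivia is a knave.

Verification:
- Frank (knight) says "At least one of us is a knight" - this is TRUE because Frank is a knight.
- Olivia (knave) says "Frank is a liar" - this is FALSE (a lie) because Frank is a knight.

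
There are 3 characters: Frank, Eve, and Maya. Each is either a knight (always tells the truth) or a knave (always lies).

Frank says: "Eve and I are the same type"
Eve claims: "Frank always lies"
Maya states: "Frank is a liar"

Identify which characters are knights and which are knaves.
Frank is a knave.
Eve is a knight.
Maya is a knight.

Verification:
- Frank (knave) says "Eve and I are the same type" - this is FALSE (a lie) because Frank is a knave and Eve is a knight.
- Eve (knight) says "Frank always lies" - this is TRUE because Frank is a knave.
- Maya (knight) says "Frank is a liar" - this is TRUE because Frank is a knave.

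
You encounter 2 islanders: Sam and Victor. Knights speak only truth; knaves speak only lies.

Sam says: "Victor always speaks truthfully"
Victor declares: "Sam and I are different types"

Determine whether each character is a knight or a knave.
Sam is a knave.
Victor is a knave.

Verification:
- Sam (knave) says "Victor always speaks truthfully" - this is FALSE (a lie) because Victor is a knave.
- Victor (knave) says "Sam and I are different types" - this is FALSE (a lie) because Victor is a knave and Sam is a knave.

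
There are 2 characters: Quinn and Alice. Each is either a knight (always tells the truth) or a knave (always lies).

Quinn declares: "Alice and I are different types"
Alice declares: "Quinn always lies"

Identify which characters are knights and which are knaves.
Quinn is a knight.
Alice is a knave.

Verification:
- Quinn (knight) says "Alice and I are different types" - this is TRUE because Quinn is a knight and Alice is a knave.
- Alice (knave) says "Quinn always lies" - this is FALSE (a lie) because Quinn is a knight.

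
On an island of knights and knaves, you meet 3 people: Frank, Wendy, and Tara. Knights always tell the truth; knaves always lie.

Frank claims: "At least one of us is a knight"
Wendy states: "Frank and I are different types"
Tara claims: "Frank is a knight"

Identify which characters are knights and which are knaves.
Frank is a knave.
Wendy is a knave.
Tara is a knave.

Verification:
- Frank (knave) says "At least one of us is a knight" - this is FALSE (a lie) because no one is a knight.
- Wendy (knave) says "Frank and I are different types" - this is FALSE (a lie) because Wendy is a knave and Frank is a knave.
- Tara (knave) says "Frank is a knight" - this is FALSE (a lie) because Frank is a knave.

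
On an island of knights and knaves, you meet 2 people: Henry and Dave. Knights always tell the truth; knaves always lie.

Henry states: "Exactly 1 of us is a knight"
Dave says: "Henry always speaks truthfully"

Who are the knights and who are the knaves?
Henry is a knave.
Dave is a knave.

Verification:
- Henry (knave) says "Exactly 1 of us is a knight" - this is FALSE (a lie) because there are 0 knights.
- Dave (knave) says "Henry always speaks truthfully" - this is FALSE (a lie) because Henry is a knave.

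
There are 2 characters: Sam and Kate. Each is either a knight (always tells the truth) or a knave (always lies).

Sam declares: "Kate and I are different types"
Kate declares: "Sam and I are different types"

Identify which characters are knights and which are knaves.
Sam is a knave.
Kate is a knave.

Verification:
- Sam (knave) says "Kate and I are different types" - this is FALSE (a lie) because Sam is a knave and Kate is a knave.
- Kate (knave) says "Sam and I are different types" - this is FALSE (a lie) because Kate is a knave and Sam is a knave.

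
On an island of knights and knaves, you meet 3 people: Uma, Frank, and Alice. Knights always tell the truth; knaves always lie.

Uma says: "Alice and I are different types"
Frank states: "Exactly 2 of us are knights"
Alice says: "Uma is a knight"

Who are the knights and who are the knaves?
Uma is a knave.
Frank is a knave.
Alice is a knave.

Verification:
- Uma (knave) says "Alice and I are different types" - this is FALSE (a lie) because Uma is a knave and Alice is a knave.
- Frank (knave) says "Exactly 2 of us are knights" - this is FALSE (a lie) because there are 0 knights.
- Alice (knave) says "Uma is a knight" - this is FALSE (a lie) because Uma is a knave.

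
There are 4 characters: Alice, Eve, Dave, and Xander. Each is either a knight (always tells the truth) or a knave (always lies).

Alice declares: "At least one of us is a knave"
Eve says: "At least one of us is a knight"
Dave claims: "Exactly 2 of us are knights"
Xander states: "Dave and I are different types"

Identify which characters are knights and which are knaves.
Alice is a knight.
Eve is a knight.
Dave is a knave.
Xander is a knight.

Verification:
- Alice (knight) says "At least one of us is a knave" - this is TRUE because Dave is a knave.
- Eve (knight) says "At least one of us is a knight" - this is TRUE because Alice, Eve, and Xander are knights.
- Dave (knave) says "Exactly 2 of us are knights" - this is FALSE (a lie) because there are 3 knights.
- Xander (knight) says "Dave and I are different types" - this is TRUE because Xander is a knight and Dave is a knave.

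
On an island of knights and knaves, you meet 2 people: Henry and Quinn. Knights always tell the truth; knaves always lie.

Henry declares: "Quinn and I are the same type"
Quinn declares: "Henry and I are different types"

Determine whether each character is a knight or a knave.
Henry is a knave.
Quinn is a knight.

Verification:
- Henry (knave) says "Quinn and I are the same type" - this is FALSE (a lie) because Henry is a knave and Quinn is a knight.
- Quinn (knight) says "Henry and I are different types" - this is TRUE because Quinn is a knight and Henry is a knave.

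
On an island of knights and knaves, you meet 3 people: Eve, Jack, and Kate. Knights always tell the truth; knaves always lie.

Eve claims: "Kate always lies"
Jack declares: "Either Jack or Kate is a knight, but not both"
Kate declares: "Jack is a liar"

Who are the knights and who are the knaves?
Eve is a knight.
Jack is a knight.
Kate is a knave.

Verification:
- Eve (knight) says "Kate always lies" - this is TRUE because Kate is a knave.
- Jack (knight) says "Either Jack or Kate is a knight, but not both" - this is TRUE because Jack is a knight and Kate is a knave.
- Kate (knave) says "Jack is a liar" - this is FALSE (a lie) because Jack is a knight.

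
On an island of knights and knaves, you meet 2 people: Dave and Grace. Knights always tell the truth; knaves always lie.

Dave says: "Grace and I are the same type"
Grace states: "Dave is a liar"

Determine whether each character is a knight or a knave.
Dave is a knave.
Grace is a knight.

Verification:
- Dave (knave) says "Grace and I are the same type" - this is FALSE (a lie) because Dave is a knave and Grace is a knight.
- Grace (knight) says "Dave is a liar" - this is TRUE because Dave is a knave.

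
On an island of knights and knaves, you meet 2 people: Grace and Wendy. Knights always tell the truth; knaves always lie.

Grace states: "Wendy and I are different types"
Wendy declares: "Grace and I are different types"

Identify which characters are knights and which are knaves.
Grace is a knave.
Wendy is a knave.

Verification:
- Grace (knave) says "Wendy and I are different types" - this is FALSE (a lie) because Grace is a knave and Wendy is a knave.
- Wendy (knave) says "Grace and I are different types" - this is FALSE (a lie) because Wendy is a knave and Grace is a knave.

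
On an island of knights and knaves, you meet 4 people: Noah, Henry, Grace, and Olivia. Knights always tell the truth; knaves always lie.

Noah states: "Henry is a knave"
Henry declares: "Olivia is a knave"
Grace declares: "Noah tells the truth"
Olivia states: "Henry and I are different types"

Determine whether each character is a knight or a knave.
Noah is a knight.
Henry is a knave.
Grace is a knight.
Olivia is a knight.

Verification:
- Noah (knight) says "Henry is a knave" - this is TRUE because Henry is a knave.
- Henry (knave) says "Olivia is a knave" - this is FALSE (a lie) because Olivia is a knight.
- Grace (knight) says "Noah tells the truth" - this is TRUE because Noah is a knight.
- Olivia (knight) says "Henry and I are different types" - this is TRUE because Olivia is a knight and Henry is a knave.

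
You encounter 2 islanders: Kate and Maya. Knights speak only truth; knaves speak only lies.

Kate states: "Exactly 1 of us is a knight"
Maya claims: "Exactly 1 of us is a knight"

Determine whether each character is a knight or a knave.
Kate is a knave.
Maya is a knave.

Verification:
- Kate (knave) says "Exactly 1 of us is a knight" - this is FALSE (a lie) because there are 0 knights.
- Maya (knave) says "Exactly 1 of us is a knight" - this is FALSE (a lie) because there are 0 knights.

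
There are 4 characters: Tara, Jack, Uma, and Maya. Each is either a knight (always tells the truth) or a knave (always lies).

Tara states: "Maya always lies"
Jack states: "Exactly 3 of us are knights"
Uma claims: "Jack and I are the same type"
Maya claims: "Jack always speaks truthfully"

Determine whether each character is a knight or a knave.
Tara is a knave.
Jack is a knight.
Uma is a knight.
Maya is a knight.

Verification:
- Tara (knave) says "Maya always lies" - this is FALSE (a lie) because Maya is a knight.
- Jack (knight) says "Exactly 3 of us are knights" - this is TRUE because there are 3 knights.
- Uma (knight) says "Jack and I are the same type" - this is TRUE because Uma is a knight and Jack is a knight.
- Maya (knight) says "Jack always speaks truthfully" - this is TRUE because Jack is a knight.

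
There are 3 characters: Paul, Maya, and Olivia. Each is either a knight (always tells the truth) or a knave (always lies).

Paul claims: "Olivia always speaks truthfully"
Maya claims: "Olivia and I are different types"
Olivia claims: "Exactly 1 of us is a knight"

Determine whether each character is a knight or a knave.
Paul is a knave.
Maya is a knave.
Olivia is a knave.

Verification:
- Paul (knave) says "Olivia always speaks truthfully" - this is FALSE (a lie) because Olivia is a knave.
- Maya (knave) says "Olivia and I are different types" - this is FALSE (a lie) because Maya is a knave and Olivia is a knave.
- Olivia (knave) says "Exactly 1 of us is a knight" - this is FALSE (a lie) because there are 0 knights.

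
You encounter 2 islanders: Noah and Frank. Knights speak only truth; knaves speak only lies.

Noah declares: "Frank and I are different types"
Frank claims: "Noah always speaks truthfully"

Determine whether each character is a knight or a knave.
Noah is a knave.
Frank is a knave.

Verification:
- Noah (knave) says "Frank and I are different types" - this is FALSE (a lie) because Noah is a knave and Frank is a knave.
- Frank (knave) says "Noah always speaks truthfully" - this is FALSE (a lie) because Noah is a knave.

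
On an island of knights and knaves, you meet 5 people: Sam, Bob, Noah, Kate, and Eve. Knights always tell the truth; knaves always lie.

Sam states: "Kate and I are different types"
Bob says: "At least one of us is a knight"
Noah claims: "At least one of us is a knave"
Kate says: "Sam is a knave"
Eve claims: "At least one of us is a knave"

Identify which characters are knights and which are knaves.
Sam is a knight.
Bob is a knight.
Noah is a knight.
Kate is a knave.
Eve is a knight.

Verification:
- Sam (knight) says "Kate and I are different types" - this is TRUE because Sam is a knight and Kate is a knave.
- Bob (knight) says "At least one of us is a knight" - this is TRUE because Sam, Bob, Noah, and Eve are knights.
- Noah (knight) says "At least one of us is a knave" - this is TRUE because Kate is a knave.
- Kate (knave) says "Sam is a knave" - this is FALSE (a lie) because Sam is a knight.
- Eve (knight) says "At least one of us is a knave" - this is TRUE because Kate is a knave.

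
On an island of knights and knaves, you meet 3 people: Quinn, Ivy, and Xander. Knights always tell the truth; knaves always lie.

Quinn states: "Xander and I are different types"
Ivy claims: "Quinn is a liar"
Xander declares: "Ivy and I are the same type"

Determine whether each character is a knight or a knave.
Quinn is a knave.
Ivy is a knight.
Xander is a knave.

Verification:
- Quinn (knave) says "Xander and I are different types" - this is FALSE (a lie) because Quinn is a knave and Xander is a knave.
- Ivy (knight) says "Quinn is a liar" - this is TRUE because Quinn is a knave.
- Xander (knave) says "Ivy and I are the same type" - this is FALSE (a lie) because Xander is a knave and Ivy is a knight.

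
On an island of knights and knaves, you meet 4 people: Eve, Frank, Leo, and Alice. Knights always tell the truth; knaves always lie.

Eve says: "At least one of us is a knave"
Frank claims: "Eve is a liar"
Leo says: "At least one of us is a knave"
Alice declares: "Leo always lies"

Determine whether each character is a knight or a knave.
Eve is a knight.
Frank is a knave.
Leo is a knight.
Alice is a knave.

Verification:
- Eve (knight) says "At least one of us is a knave" - this is TRUE because Frank and Alice are knaves.
- Frank (knave) says "Eve is a liar" - this is FALSE (a lie) because Eve is a knight.
- Leo (knight) says "At least one of us is a knave" - this is TRUE because Frank and Alice are knaves.
- Alice (knave) says "Leo always lies" - this is FALSE (a lie) because Leo is a knight.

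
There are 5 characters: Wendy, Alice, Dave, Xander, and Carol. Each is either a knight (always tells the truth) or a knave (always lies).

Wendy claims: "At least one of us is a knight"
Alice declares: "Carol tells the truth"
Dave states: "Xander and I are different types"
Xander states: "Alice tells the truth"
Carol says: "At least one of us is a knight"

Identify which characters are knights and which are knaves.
Wendy is a knave.
Alice is a knave.
Dave is a knave.
Xander is a knave.
Carol is a knave.

Verification:
- Wendy (knave) says "At least one of us is a knight" - this is FALSE (a lie) because no one is a knight.
- Alice (knave) says "Carol tells the truth" - this is FALSE (a lie) because Carol is a knave.
- Dave (knave) says "Xander and I are different types" - this is FALSE (a lie) because Dave is a knave and Xander is a knave.
- Xander (knave) says "Alice tells the truth" - this is FALSE (a lie) because Alice is a knave.
- Carol (knave) says "At least one of us is a knight" - this is FALSE (a lie) because no one is a knight.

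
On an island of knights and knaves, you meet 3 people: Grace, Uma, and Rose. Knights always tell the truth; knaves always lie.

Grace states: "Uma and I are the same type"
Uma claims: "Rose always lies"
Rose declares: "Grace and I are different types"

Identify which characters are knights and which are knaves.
Grace is a knave.
Uma is a knight.
Rose is a knave.

Verification:
- Grace (knave) says "Uma and I are the same type" - this is FALSE (a lie) because Grace is a knave and Uma is a knight.
- Uma (knight) says "Rose always lies" - this is TRUE because Rose is a knave.
- Rose (knave) says "Grace and I are different types" - this is FALSE (a lie) because Rose is a knave and Grace is a knave.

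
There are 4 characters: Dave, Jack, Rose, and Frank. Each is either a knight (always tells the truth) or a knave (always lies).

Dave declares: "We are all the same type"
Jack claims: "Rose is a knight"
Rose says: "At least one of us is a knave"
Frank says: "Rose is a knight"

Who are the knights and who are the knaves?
Dave is a knave.
Jack is a knight.
Rose is a knight.
Frank is a knight.

Verification:
- Dave (knave) says "We are all the same type" - this is FALSE (a lie) because Jack, Rose, and Frank are knights and Dave is a knave.
- Jack (knight) says "Rose is a knight" - this is TRUE because Rose is a knight.
- Rose (knight) says "At least one of us is a knave" - this is TRUE because Dave is a knave.
- Frank (knight) says "Rose is a knight" - this is TRUE because Rose is a knight.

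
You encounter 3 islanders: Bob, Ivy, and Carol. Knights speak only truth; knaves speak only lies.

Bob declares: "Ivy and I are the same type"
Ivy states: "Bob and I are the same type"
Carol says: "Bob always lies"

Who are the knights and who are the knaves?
Bob is a knight.
Ivy is a knight.
Carol is a knave.

Verification:
- Bob (knight) says "Ivy and I are the same type" - this is TRUE because Bob is a knight and Ivy is a knight.
- Ivy (knight) says "Bob and I are the same type" - this is TRUE because Ivy is a knight and Bob is a knight.
- Carol (knave) says "Bob always lies" - this is FALSE (a lie) because Bob is a knight.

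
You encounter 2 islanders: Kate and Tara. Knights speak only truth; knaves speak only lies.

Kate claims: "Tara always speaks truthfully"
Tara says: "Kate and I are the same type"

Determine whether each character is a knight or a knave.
Kate is a knight.
Tara is a knight.

Verification:
- Kate (knight) says "Tara always speaks truthfully" - this is TRUE because Tara is a knight.
- Tara (knight) says "Kate and I are the same type" - this is TRUE because Tara is a knight and Kate is a knight.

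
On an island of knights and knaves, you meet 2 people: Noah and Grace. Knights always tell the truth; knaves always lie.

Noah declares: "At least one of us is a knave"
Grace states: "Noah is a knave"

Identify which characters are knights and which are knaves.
Noah is a knight.
Grace is a knave.

Verification:
- Noah (knight) says "At least one of us is a knave" - this is TRUE because Grace is a knave.
- Grace (knave) says "Noah is a knave" - this is FALSE (a lie) because Noah is a knight.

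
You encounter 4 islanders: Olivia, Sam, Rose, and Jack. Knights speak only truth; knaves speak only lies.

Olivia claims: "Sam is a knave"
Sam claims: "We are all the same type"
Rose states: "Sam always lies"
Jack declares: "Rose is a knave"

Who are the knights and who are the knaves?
Olivia is a knight.
Sam is a knave.
Rose is a knight.
Jack is a knave.

Verification:
- Olivia (knight) says "Sam is a knave" - this is TRUE because Sam is a knave.
- Sam (knave) says "We are all the same type" - this is FALSE (a lie) because Olivia and Rose are knights and Sam and Jack are knaves.
- Rose (knight) says "Sam always lies" - this is TRUE because Sam is a knave.
- Jack (knave) says "Rose is a knave" - this is FALSE (a lie) because Rose is a knight.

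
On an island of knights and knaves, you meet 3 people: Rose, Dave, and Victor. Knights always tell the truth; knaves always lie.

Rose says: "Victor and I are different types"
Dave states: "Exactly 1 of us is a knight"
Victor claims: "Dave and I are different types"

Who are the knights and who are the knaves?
Rose is a knave.
Dave is a knave.
Victor is a knave.

Verification:
- Rose (knave) says "Victor and I are different types" - this is FALSE (a lie) because Rose is a knave and Victor is a knave.
- Dave (knave) says "Exactly 1 of us is a knight" - this is FALSE (a lie) because there are 0 knights.
- Victor (knave) says "Dave and I are different types" - this is FALSE (a lie) because Victor is a knave and Dave is a knave.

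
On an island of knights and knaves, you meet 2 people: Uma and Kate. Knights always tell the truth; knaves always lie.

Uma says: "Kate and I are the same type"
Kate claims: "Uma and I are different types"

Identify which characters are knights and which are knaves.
Uma is a knave.
Kate is a knight.

Verification:
- Uma (knave) says "Kate and I are the same type" - this is FALSE (a lie) because Uma is a knave and Kate is a knight.
- Kate (knight) says "Uma and I are different types" - this is TRUE because Kate is a knight and Uma is a knave.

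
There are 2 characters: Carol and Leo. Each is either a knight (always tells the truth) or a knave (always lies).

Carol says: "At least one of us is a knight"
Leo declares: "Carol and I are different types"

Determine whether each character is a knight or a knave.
Carol is a knave.
Leo is a knave.

Verification:
- Carol (knave) says "At least one of us is a knight" - this is FALSE (a lie) because no one is a knight.
- Leo (knave) says "Carol and I are different types" - this is FALSE (a lie) because Leo is a knave and Carol is a knave.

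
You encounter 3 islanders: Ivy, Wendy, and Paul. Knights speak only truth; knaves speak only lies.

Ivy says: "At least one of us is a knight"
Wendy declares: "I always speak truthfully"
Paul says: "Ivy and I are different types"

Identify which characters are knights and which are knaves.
Ivy is a knave.
Wendy is a knave.
Paul is a knave.

Verification:
- Ivy (knave) says "At least one of us is a knight" - this is FALSE (a lie) because no one is a knight.
- Wendy (knave) says "I always speak truthfully" - this is FALSE (a lie) because Wendy is a knave.
- Paul (knave) says "Ivy and I are different types" - this is FALSE (a lie) because Paul is a knave and Ivy is a knave.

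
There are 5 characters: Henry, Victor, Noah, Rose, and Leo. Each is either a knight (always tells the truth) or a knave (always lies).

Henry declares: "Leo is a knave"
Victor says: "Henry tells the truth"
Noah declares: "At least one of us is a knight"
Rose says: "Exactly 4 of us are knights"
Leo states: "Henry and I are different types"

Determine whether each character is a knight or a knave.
Henry is a knave.
Victor is a knave.
Noah is a knight.
Rose is a knave.
Leo is a knight.

Verification:
- Henry (knave) says "Leo is a knave" - this is FALSE (a lie) because Leo is a knight.
- Victor (knave) says "Henry tells the truth" - this is FALSE (a lie) because Henry is a knave.
- Noah (knight) says "At least one of us is a knight" - this is TRUE because Noah and Leo are knights.
- Rose (knave) says "Exactly 4 of us are knights" - this is FALSE (a lie) because there are 2 knights.
- Leo (knight) says "Henry and I are different types" - this is TRUE because Leo is a knight and Henry is a knave.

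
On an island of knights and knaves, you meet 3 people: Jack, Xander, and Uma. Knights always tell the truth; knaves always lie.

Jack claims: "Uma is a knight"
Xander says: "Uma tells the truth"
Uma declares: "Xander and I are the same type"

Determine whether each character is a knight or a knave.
Jack is a knight.
Xander is a knight.
Uma is a knight.

Verification:
- Jack (knight) says "Uma is a knight" - this is TRUE because Uma is a knight.
- Xander (knight) says "Uma tells the truth" - this is TRUE because Uma is a knight.
- Uma (knight) says "Xander and I are the same type" - this is TRUE because Uma is a knight and Xander is a knight.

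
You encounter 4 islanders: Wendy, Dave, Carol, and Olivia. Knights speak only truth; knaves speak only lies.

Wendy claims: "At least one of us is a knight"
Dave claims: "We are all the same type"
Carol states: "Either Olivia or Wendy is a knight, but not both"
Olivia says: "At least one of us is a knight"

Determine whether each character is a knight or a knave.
Wendy is a knight.
Dave is a knave.
Carol is a knave.
Olivia is a knight.

Verification:
- Wendy (knight) says "At least one of us is a knight" - this is TRUE because Wendy and Olivia are knights.
- Dave (knave) says "We are all the same type" - this is FALSE (a lie) because Wendy and Olivia are knights and Dave and Carol are knaves.
- Carol (knave) says "Either Olivia or Wendy is a knight, but not both" - this is FALSE (a lie) because Olivia is a knight and Wendy is a knight.
- Olivia (knight) says "At least one of us is a knight" - this is TRUE because Wendy and Olivia are knights.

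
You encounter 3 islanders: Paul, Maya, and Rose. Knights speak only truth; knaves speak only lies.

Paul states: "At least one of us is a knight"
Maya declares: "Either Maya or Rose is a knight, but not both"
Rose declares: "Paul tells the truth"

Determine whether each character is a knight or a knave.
Paul is a knave.
Maya is a knave.
Rose is a knave.

Verification:
- Paul (knave) says "At least one of us is a knight" - this is FALSE (a lie) because no one is a knight.
- Maya (knave) says "Either Maya or Rose is a knight, but not both" - this is FALSE (a lie) because Maya is a knave and Rose is a knave.
- Rose (knave) says "Paul tells the truth" - this is FALSE (a lie) because Paul is a knave.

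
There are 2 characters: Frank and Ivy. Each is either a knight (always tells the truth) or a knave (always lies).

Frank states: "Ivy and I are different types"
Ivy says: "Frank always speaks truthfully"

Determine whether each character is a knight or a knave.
Frank is a knave.
Ivy is a knave.

Verification:
- Frank (knave) says "Ivy and I are different types" - this is FALSE (a lie) because Frank is a knave and Ivy is a knave.
- Ivy (knave) says "Frank always speaks truthfully" - this is FALSE (a lie) because Frank is a knave.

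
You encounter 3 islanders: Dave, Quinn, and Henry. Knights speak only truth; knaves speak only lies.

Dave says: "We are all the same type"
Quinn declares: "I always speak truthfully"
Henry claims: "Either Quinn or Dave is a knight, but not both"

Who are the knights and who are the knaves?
Dave is a knave.
Quinn is a knight.
Henry is a knight.

Verification:
- Dave (knave) says "We are all the same type" - this is FALSE (a lie) because Quinn and Henry are knights and Dave is a knave.
- Quinn (knight) says "I always speak truthfully" - this is TRUE because Quinn is a knight.
- Henry (knight) says "Either Quinn or Dave is a knight, but not both" - this is TRUE because Quinn is a knight and Dave is a knave.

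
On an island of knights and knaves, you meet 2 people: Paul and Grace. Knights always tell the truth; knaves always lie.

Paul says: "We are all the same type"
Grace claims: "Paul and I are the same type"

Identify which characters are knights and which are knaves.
Paul is a knight.
Grace is a knight.

Verification:
- Paul (knight) says "We are all the same type" - this is TRUE because Paul and Grace are knights.
- Grace (knight) says "Paul and I are the same type" - this is TRUE because Grace is a knight and Paul is a knight.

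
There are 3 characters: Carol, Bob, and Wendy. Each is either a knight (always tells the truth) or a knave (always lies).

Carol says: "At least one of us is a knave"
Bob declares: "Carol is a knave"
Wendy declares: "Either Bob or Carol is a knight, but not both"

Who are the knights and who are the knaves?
Carol is a knight.
Bob is a knave.
Wendy is a knight.

Verification:
- Carol (knight) says "At least one of us is a knave" - this is TRUE because Bob is a knave.
- Bob (knave) says "Carol is a knave" - this is FALSE (a lie) because Carol is a knight.
- Wendy (knight) says "Either Bob or Carol is a knight, but not both" - this is TRUE because Bob is a knave and Carol is a knight.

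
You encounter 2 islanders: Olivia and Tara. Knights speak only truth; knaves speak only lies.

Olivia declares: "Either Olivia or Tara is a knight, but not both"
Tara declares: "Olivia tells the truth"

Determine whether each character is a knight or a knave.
Olivia is a knave.
Tara is a knave.

Verification:
- Olivia (knave) says "Either Olivia or Tara is a knight, but not both" - this is FALSE (a lie) because Olivia is a knave and Tara is a knave.
- Tara (knave) says "Olivia tells the truth" - this is FALSE (a lie) because Olivia is a knave.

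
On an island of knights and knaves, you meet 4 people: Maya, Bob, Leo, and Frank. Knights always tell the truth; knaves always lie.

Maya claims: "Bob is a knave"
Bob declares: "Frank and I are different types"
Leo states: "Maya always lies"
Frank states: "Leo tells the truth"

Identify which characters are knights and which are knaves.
Maya is a knight.
Bob is a knave.
Leo is a knave.
Frank is a knave.

Verification:
- Maya (knight) says "Bob is a knave" - this is TRUE because Bob is a knave.
- Bob (knave) says "Frank and I are different types" - this is FALSE (a lie) because Bob is a knave and Frank is a knave.
- Leo (knave) says "Maya always lies" - this is FALSE (a lie) because Maya is a knight.
- Frank (knave) says "Leo tells the truth" - this is FALSE (a lie) because Leo is a knave.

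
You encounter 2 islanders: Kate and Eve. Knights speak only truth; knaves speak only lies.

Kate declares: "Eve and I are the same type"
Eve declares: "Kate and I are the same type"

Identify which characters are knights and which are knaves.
Kate is a knight.
Eve is a knight.

Verification:
- Kate (knight) says "Eve and I are the same type" - this is TRUE because Kate is a knight and Eve is a knight.
- Eve (knight) says "Kate and I are the same type" - this is TRUE because Eve is a knight and Kate is a knight.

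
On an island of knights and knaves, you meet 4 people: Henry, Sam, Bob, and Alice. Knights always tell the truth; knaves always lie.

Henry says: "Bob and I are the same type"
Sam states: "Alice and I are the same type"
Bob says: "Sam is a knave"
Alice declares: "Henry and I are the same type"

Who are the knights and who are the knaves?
Henry is a knight.
Sam is a knave.
Bob is a knight.
Alice is a knight.

Verification:
- Henry (knight) says "Bob and I are the same type" - this is TRUE because Henry is a knight and Bob is a knight.
- Sam (knave) says "Alice and I are the same type" - this is FALSE (a lie) because Sam is a knave and Alice is a knight.
- Bob (knight) says "Sam is a knave" - this is TRUE because Sam is a knave.
- Alice (knight) says "Henry and I are the same type" - this is TRUE because Alice is a knight and Henry is a knight.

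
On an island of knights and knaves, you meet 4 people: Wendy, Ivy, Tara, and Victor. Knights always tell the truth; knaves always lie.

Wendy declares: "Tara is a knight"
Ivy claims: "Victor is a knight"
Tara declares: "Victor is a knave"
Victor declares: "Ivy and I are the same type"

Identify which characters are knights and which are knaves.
Wendy is a knave.
Ivy is a knight.
Tara is a knave.
Victor is a knight.

Verification:
- Wendy (knave) says "Tara is a knight" - this is FALSE (a lie) because Tara is a knave.
- Ivy (knight) says "Victor is a knight" - this is TRUE because Victor is a knight.
- Tara (knave) says "Victor is a knave" - this is FALSE (a lie) because Victor is a knight.
- Victor (knight) says "Ivy and I are the same type" - this is TRUE because Victor is a knight and Ivy is a knight.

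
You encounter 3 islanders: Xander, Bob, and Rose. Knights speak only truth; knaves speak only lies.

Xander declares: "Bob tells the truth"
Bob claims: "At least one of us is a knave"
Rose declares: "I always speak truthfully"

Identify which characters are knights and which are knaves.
Xander is a knight.
Bob is a knight.
Rose is a knave.

Verification:
- Xander (knight) says "Bob tells the truth" - this is TRUE because Bob is a knight.
- Bob (knight) says "At least one of us is a knave" - this is TRUE because Rose is a knave.
- Rose (knave) says "I always speak truthfully" - this is FALSE (a lie) because Rose is a knave.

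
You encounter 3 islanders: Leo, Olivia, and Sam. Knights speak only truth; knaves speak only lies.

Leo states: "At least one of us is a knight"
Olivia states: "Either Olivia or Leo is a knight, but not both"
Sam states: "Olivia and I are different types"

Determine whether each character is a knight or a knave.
Leo is a knave.
Olivia is a knave.
Sam is a knave.

Verification:
- Leo (knave) says "At least one of us is a knight" - this is FALSE (a lie) because no one is a knight.
- Olivia (knave) says "Either Olivia or Leo is a knight, but not both" - this is FALSE (a lie) because Olivia is a knave and Leo is a knave.
- Sam (knave) says "Olivia and I are different types" - this is FALSE (a lie) because Sam is a knave and Olivia is a knave.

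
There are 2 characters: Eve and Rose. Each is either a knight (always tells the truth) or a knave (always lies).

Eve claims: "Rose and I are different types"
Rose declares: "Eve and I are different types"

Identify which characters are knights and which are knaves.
Eve is a knave.
Rose is a knave.

Verification:
- Eve (knave) says "Rose and I are different types" - this is FALSE (a lie) because Eve is a knave and Rose is a knave.
- Rose (knave) says "Eve and I are different types" - this is FALSE (a lie) because Rose is a knave and Eve is a knave.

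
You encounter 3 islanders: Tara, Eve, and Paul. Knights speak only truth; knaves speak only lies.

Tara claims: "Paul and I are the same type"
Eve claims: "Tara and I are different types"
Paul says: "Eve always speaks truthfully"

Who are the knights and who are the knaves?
Tara is a knave.
Eve is a knight.
Paul is a knight.

Verification:
- Tara (knave) says "Paul and I are the same type" - this is FALSE (a lie) because Tara is a knave and Paul is a knight.
- Eve (knight) says "Tara and I are different types" - this is TRUE because Eve is a knight and Tara is a knave.
- Paul (knight) says "Eve always speaks truthfully" - this is TRUE because Eve is a knight.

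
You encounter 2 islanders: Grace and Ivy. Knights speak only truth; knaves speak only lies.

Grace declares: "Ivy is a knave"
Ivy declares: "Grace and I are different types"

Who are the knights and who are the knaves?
Grace is a knave.
Ivy is a knight.

Verification:
- Grace (knave) says "Ivy is a knave" - this is FALSE (a lie) because Ivy is a knight.
- Ivy (knight) says "Grace and I are different types" - this is TRUE because Ivy is a knight and Grace is a knave.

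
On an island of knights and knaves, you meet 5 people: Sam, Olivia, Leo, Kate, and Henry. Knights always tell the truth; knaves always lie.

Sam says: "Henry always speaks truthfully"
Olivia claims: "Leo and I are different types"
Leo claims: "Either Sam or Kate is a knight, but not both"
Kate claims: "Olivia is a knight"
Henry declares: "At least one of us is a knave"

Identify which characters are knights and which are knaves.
Sam is a knight.
Olivia is a knight.
Leo is a knave.
Kate is a knight.
Henry is a knight.

Verification:
- Sam (knight) says "Henry always speaks truthfully" - this is TRUE because Henry is a knight.
- Olivia (knight) says "Leo and I are different types" - this is TRUE because Olivia is a knight and Leo is a knave.
- Leo (knave) says "Either Sam or Kate is a knight, but not both" - this is FALSE (a lie) because Sam is a knight and Kate is a knight.
- Kate (knight) says "Olivia is a knight" - this is TRUE because Olivia is a knight.
- Henry (knight) says "At least one of us is a knave" - this is TRUE because Leo is a knave.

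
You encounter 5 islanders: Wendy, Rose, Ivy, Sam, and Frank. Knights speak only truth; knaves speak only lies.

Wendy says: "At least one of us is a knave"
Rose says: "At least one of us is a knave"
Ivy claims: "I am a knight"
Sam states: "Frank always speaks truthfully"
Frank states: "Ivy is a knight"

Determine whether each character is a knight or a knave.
Wendy is a knight.
Rose is a knight.
Ivy is a knave.
Sam is a knave.
Frank is a knave.

Verification:
- Wendy (knight) says "At least one of us is a knave" - this is TRUE because Ivy, Sam, and Frank are knaves.
- Rose (knight) says "At least one of us is a knave" - this is TRUE because Ivy, Sam, and Frank are knaves.
- Ivy (knave) says "I am a knight" - this is FALSE (a lie) because Ivy is a knave.
- Sam (knave) says "Frank always speaks truthfully" - this is FALSE (a lie) because Frank is a knave.
- Frank (knave) says "Ivy is a knight" - this is FALSE (a lie) because Ivy is a knave.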